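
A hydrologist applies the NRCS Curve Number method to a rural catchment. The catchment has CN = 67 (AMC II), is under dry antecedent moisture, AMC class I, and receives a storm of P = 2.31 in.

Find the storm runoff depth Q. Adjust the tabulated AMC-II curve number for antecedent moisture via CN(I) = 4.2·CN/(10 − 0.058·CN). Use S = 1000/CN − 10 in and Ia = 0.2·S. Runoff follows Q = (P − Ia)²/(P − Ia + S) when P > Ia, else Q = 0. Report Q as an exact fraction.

Adjust CN=67 to AMC I: 4.2·67/(10 − 0.058·67) → (1407/5) ÷ (3057/500) = 46900/1019 ≈ 46.026
Max retention: S = 1000/(46900/1019) − 10 = 5500/469 in (≈ 11.727 in)
Initial abstraction Ia = S/5 = (5500/469)/5 = 1100/469 ≈ 2.345 in
P = 2.310 ≤ Ia = 2.345 in: entire storm abstracted, Q = 0.

Q = 0 in ≈ 0.000 in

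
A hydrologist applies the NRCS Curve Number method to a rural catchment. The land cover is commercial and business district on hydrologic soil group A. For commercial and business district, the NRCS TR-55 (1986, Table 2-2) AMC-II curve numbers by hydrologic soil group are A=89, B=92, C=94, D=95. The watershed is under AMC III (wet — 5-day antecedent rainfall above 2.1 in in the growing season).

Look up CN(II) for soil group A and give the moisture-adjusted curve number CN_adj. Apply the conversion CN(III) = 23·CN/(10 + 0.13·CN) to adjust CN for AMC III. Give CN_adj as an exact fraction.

NRCS table: commercial and business district, soil group A → CN(II) = 89
Wet (AMC III): CN(III) = 23·89/(10 + 0.13·89) = 2047/(2157/100) = 204700/2157 ≈ 94.900

CN_adj = 204700/2157 ≈ 94.900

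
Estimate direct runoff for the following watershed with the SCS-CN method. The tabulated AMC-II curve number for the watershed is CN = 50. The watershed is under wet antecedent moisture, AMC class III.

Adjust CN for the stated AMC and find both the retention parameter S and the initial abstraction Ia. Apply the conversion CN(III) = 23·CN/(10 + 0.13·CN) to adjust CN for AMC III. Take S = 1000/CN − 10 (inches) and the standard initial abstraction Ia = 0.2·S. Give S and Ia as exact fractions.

Wet (AMC III): CN(III) = 23·50/(10 + 0.13·50) = 1150/(33/2) = 2300/33 ≈ 69.697
Max retention: S = 1000/(2300/33) − 10 = 100/23 in (≈ 4.348 in)
Initial abstraction Ia = S/5 = (100/23)/5 = 20/23 ≈ 0.870 in

S = 100/23 in ≈ 4.348 in; Ia = 20/23 in ≈ 0.870 in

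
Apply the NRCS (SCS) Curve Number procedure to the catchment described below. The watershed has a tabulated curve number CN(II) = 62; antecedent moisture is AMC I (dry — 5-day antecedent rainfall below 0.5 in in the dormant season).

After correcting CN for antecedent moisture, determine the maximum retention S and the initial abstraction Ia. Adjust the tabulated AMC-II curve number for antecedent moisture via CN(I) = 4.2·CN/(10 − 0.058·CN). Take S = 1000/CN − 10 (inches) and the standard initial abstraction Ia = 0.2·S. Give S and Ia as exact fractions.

S = 9500/651 in ≈ 14.593 in; Ia = 1900/651 in ≈ 2.919 in

CN(I) from CN(II)=62: (4.2·62)/(10 − 0.058·62) = 65100/1601 ≈ 40.662
S = 1000/(65100/1601) − 10 = 9500/651 in ≈ 14.593 in
Ia = 0.2S: 0.2·14.593 = 2.919 in (exactly 1900/651)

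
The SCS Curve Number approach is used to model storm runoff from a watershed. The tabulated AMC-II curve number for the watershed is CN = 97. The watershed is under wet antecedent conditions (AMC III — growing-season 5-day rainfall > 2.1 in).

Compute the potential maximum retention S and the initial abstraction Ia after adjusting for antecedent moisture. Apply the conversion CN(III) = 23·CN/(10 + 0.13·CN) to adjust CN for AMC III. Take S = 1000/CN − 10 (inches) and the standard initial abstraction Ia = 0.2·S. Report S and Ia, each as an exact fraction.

S = 300/2231 in ≈ 0.134 in; Ia = 60/2231 in ≈ 0.027 in

CN(III) from CN(II)=97: (23·97)/(10 + 0.13·97) = 223100/2261 ≈ 98.673
S = 1000/(223100/2261) − 10 = 300/2231 in ≈ 0.134 in
Ia = 0.2·(300/2231) = 60/2231 in ≈ 0.027 in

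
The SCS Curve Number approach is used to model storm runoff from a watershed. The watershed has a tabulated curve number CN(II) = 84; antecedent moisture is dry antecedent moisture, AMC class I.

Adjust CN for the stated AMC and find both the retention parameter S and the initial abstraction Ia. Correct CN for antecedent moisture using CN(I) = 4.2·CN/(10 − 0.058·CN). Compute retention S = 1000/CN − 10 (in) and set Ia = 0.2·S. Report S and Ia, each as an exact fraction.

Adjust CN=84 to AMC I: 4.2·84/(10 − 0.058·84) → (1764/5) ÷ (641/125) = 44100/641 ≈ 68.799
Retention S: 1000/CN − 10 with CN=68.799 → S = 2000/441 ≈ 4.535 in
Initial abstraction Ia = S/5 = (2000/441)/5 = 400/441 ≈ 0.907 in

S = 2000/441 in ≈ 4.535 in; Ia = 400/441 in ≈ 0.907 in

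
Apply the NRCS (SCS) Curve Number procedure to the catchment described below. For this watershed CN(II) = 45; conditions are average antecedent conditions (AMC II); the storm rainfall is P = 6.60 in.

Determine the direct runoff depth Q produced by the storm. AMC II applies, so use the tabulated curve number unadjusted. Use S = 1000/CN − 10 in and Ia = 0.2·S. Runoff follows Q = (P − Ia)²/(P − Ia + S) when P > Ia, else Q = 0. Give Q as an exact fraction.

CN(II) = 45; AMC II needs no correction.
Max retention: S = 1000/45 − 10 = 110/9 in (≈ 12.222 in)
Ia = 0.2·(110/9) = 22/9 in ≈ 2.444 in
Since P=6.600 > Ia=2.444: effective rainfall P−Ia = 187/45 in
Q: (187/45)² ÷ (737/45) = 3179/3015 in (≈ 1.054 in)

Q = 3179/3015 in ≈ 1.054 in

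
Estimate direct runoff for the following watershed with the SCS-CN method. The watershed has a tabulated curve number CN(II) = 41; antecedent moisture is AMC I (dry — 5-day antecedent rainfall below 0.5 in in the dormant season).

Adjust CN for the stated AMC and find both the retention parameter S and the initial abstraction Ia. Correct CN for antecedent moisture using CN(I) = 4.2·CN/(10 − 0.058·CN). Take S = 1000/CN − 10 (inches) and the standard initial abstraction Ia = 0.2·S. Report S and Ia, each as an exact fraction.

S = 29500/861 in ≈ 34.262 in; Ia = 5900/861 in ≈ 6.852 in

Dry (AMC I): CN(I) = 4.2·41/(10 − 0.058·41) = (861/5)/(3811/500) = 86100/3811 ≈ 22.592
S = 1000/(86100/3811) − 10 = 29500/861 in ≈ 34.262 in
Ia = 0.2S: 0.2·34.262 = 6.852 in (exactly 5900/861)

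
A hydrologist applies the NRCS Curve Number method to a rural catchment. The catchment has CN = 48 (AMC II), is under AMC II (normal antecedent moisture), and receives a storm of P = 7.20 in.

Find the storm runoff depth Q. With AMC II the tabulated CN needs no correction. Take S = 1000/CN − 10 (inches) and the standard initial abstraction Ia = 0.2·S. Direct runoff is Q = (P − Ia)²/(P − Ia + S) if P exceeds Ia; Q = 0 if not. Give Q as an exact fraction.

CN(II) = 48; AMC II needs no correction.
S = 1000/48 − 10 = 65/6 in ≈ 10.833 in
Ia = 0.2S: 0.2·10.833 = 2.167 in (exactly 13/6)
Since P=7.200 > Ia=2.167: effective rainfall P−Ia = 151/30 in
Q = (151/30)²/((151/30) + 65/6) = (22801/900)/(238/15) = 22801/14280 in ≈ 1.597 in

Q = 22801/14280 in ≈ 1.597 in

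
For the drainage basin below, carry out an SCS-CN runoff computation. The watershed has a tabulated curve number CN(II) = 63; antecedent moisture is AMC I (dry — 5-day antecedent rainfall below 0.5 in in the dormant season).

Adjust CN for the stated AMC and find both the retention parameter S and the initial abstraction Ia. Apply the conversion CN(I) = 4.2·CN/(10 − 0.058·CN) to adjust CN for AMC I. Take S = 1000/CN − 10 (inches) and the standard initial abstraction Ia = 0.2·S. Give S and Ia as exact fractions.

Dry (AMC I): CN(I) = 4.2·63/(10 − 0.058·63) = (1323/5)/(3173/500) = 132300/3173 ≈ 41.696
S = 1000/(132300/3173) − 10 = 18500/1323 in ≈ 13.983 in
Initial abstraction Ia = S/5 = (18500/1323)/5 = 3700/1323 ≈ 2.797 in

S = 18500/1323 in ≈ 13.983 in; Ia = 3700/1323 in ≈ 2.797 in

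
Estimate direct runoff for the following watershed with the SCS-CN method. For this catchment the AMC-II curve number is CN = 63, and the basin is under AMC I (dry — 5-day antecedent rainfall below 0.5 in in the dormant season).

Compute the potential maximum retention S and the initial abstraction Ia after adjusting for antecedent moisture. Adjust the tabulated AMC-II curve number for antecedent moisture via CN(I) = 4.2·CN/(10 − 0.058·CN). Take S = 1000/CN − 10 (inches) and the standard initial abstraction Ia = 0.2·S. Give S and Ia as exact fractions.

S = 18500/1323 in ≈ 13.983 in; Ia = 3700/1323 in ≈ 2.797 in

CN(I) from CN(II)=63: (4.2·63)/(10 − 0.058·63) = 132300/3173 ≈ 41.696
S = 1000/(132300/3173) − 10 = 18500/1323 in ≈ 13.983 in
Initial abstraction Ia = S/5 = (18500/1323)/5 = 3700/1323 ≈ 2.797 in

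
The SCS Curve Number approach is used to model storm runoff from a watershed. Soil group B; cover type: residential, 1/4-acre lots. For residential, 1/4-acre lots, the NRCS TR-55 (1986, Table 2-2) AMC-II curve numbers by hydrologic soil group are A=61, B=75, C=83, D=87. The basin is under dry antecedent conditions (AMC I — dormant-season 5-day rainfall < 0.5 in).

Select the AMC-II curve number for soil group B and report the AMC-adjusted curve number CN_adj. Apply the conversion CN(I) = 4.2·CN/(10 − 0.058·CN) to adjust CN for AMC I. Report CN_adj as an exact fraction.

NRCS table: residential, 1/4-acre lots, soil group B → CN(II) = 75
Dry (AMC I): CN(I) = 4.2·75/(10 − 0.058·75) = 315/(113/20) = 6300/113 ≈ 55.752

CN_adj = 6300/113 ≈ 55.752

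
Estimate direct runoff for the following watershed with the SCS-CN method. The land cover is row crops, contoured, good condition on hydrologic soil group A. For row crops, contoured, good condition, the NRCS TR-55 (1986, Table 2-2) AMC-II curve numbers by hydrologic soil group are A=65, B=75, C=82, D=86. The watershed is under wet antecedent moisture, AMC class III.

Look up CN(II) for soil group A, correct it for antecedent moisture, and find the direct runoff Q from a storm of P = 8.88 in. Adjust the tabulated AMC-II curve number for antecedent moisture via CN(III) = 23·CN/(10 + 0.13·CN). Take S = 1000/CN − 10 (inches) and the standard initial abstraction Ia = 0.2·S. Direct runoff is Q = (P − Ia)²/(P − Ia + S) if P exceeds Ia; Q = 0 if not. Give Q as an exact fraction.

Q = 1976821442/300412775 in ≈ 6.580 in

NRCS table: row crops, contoured, good condition, soil group A → CN(II) = 65
Adjust CN=65 to AMC III: 23·65/(10 + 0.13·65) → 1495 ÷ (369/20) = 29900/369 ≈ 81.030
Max retention: S = 1000/(29900/369) − 10 = 700/299 in (≈ 2.341 in)
Initial abstraction Ia = S/5 = (700/299)/5 = 140/299 ≈ 0.468 in
Excess rainfall: 8.880 − 0.468 = 8.412 in; P > Ia so Q > 0
Runoff Q = (P−Ia)²/(P−Ia+S) = (8.412)²/(8.412+2.341) = 1976821442/300412775 ≈ 6.580 in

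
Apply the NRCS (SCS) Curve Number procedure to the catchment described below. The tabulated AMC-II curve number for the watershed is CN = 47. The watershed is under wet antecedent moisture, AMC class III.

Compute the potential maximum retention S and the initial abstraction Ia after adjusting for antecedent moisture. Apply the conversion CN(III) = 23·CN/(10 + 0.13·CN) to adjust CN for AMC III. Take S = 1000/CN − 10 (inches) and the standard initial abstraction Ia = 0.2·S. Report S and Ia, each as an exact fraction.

S = 5300/1081 in ≈ 4.903 in; Ia = 1060/1081 in ≈ 0.981 in

Wet (AMC III): CN(III) = 23·47/(10 + 0.13·47) = 1081/(1611/100) = 108100/1611 ≈ 67.101
Max retention: S = 1000/(108100/1611) − 10 = 5300/1081 in (≈ 4.903 in)
Ia = 0.2·(5300/1081) = 1060/1081 in ≈ 0.981 in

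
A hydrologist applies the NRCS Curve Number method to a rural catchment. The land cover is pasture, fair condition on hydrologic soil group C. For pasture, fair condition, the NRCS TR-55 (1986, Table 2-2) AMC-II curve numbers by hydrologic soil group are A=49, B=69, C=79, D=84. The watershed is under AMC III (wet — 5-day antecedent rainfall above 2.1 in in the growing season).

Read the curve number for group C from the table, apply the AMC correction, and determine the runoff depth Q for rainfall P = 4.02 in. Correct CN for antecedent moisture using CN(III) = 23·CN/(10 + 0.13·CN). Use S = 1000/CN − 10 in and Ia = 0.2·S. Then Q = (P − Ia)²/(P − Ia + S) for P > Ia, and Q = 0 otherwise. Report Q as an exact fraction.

NRCS table: pasture, fair condition, soil group C → CN(II) = 79
CN(III) from CN(II)=79: (23·79)/(10 + 0.13·79) = 181700/2027 ≈ 89.640
Retention S: 1000/CN − 10 with CN=89.640 → S = 2100/1817 ≈ 1.156 in
Ia = 0.2·(2100/1817) = 420/1817 in ≈ 0.231 in
Excess rainfall: 4.020 − 0.231 = 3.789 in; P > Ia so Q > 0
Runoff Q = (P−Ia)²/(P−Ia+S) = (3.789)²/(3.789+1.156) = 13165038121/4534596050 ≈ 2.903 in

Q = 13165038121/4534596050 in ≈ 2.903 in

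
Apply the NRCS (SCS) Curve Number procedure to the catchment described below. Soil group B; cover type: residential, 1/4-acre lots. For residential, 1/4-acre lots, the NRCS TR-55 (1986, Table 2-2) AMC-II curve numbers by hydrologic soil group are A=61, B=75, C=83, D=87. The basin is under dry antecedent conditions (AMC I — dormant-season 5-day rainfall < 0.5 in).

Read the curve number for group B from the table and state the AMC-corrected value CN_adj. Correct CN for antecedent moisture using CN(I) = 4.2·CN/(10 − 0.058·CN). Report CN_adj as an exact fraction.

NRCS table: residential, 1/4-acre lots, soil group B → CN(II) = 75
Dry (AMC I): CN(I) = 4.2·75/(10 − 0.058·75) = 315/(113/20) = 6300/113 ≈ 55.752

CN_adj = 6300/113 ≈ 55.752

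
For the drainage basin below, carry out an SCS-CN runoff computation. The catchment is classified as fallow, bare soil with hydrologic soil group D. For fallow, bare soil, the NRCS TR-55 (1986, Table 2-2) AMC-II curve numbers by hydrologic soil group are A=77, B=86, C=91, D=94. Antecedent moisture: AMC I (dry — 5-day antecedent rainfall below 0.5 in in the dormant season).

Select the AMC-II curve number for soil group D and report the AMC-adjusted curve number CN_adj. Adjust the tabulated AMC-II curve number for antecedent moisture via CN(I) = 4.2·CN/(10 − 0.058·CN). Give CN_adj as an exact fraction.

CN_adj = 32900/379 ≈ 86.807

NRCS table: fallow, bare soil, soil group D → CN(II) = 94
Dry (AMC I): CN(I) = 4.2·94/(10 − 0.058·94) = (1974/5)/(1137/250) = 32900/379 ≈ 86.807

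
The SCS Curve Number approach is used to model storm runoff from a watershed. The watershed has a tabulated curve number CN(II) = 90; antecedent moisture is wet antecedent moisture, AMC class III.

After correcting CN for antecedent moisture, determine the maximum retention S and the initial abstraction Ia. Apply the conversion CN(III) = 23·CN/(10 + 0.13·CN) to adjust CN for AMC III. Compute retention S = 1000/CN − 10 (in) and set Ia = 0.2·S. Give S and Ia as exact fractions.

S = 100/207 in ≈ 0.483 in; Ia = 20/207 in ≈ 0.097 in

CN(III) from CN(II)=90: (23·90)/(10 + 0.13·90) = 20700/217 ≈ 95.392
S = 1000/(20700/217) − 10 = 100/207 in ≈ 0.483 in
Ia = 0.2S: 0.2·0.483 = 0.097 in (exactly 20/207)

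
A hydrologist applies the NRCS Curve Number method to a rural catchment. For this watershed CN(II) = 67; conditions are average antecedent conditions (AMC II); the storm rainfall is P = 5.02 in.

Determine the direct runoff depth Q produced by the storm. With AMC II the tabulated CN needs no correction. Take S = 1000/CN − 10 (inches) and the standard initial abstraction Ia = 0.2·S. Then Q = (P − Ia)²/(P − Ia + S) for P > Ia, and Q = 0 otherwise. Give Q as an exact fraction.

Q = 182709289/100556950 in ≈ 1.817 in

AMC II — tabulated CN = 67 applies directly.
Max retention: S = 1000/67 − 10 = 330/67 in (≈ 4.925 in)
Ia = 0.2S: 0.2·4.925 = 0.985 in (exactly 66/67)
Since P=5.020 > Ia=0.985: effective rainfall P−Ia = 13517/3350 in
Runoff Q = (P−Ia)²/(P−Ia+S) = (4.035)²/(4.035+4.925) = 182709289/100556950 ≈ 1.817 in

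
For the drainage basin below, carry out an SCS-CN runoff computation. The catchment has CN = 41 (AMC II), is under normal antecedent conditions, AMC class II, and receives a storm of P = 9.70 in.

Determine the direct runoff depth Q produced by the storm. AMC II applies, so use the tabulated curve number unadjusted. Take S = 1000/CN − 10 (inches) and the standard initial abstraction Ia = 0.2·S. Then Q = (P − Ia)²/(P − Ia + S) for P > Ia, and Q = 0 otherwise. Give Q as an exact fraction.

Q = 7823209/3565770 in ≈ 2.194 in

AMC II — tabulated CN = 41 applies directly.
Max retention: S = 1000/41 − 10 = 590/41 in (≈ 14.390 in)
Ia = 0.2S: 0.2·14.390 = 2.878 in (exactly 118/41)
Since P=9.700 > Ia=2.878: effective rainfall P−Ia = 2797/410 in
Q = (2797/410)²/((2797/410) + 590/41) = (7823209/168100)/(8697/410) = 7823209/3565770 in ≈ 2.194 in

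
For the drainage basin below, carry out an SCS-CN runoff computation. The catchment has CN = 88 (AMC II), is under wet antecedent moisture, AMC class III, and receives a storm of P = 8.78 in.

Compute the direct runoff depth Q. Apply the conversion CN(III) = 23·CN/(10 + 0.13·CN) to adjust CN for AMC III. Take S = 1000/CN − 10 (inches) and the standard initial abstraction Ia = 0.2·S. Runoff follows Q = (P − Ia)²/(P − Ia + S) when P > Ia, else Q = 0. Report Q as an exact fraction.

Q = 12004927489/1480897550 in ≈ 8.107 in

CN(III) from CN(II)=88: (23·88)/(10 + 0.13·88) = 6325/67 ≈ 94.403
Max retention: S = 1000/(6325/67) − 10 = 150/253 in (≈ 0.593 in)
Ia = 0.2·(150/253) = 30/253 in ≈ 0.119 in
P − Ia = 8.780 − 0.119 = 109567/12650 ≈ 8.661 in (> 0, runoff occurs)
Q = (109567/12650)²/((109567/12650) + 150/253) = (12004927489/160022500)/(117067/12650) = 12004927489/1480897550 in ≈ 8.107 in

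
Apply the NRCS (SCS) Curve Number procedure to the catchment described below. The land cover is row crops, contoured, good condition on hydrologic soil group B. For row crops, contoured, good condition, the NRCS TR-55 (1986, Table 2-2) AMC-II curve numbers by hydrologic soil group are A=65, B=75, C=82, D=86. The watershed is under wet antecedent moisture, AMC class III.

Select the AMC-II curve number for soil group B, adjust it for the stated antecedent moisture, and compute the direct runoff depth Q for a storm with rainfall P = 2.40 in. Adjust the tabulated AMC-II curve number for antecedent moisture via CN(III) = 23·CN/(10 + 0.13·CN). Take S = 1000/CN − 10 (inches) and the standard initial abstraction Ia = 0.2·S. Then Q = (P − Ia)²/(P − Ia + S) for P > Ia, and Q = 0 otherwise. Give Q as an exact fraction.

Q = 132496/105915 in ≈ 1.251 in

NRCS table: row crops, contoured, good condition, soil group B → CN(II) = 75
CN(III) from CN(II)=75: (23·75)/(10 + 0.13·75) = 6900/79 ≈ 87.342
S = 1000/(6900/79) − 10 = 100/69 in ≈ 1.449 in
Ia = 0.2S: 0.2·1.449 = 0.290 in (exactly 20/69)
Since P=2.400 > Ia=0.290: effective rainfall P−Ia = 728/345 in
Q: (728/345)² ÷ (1228/345) = 132496/105915 in (≈ 1.251 in)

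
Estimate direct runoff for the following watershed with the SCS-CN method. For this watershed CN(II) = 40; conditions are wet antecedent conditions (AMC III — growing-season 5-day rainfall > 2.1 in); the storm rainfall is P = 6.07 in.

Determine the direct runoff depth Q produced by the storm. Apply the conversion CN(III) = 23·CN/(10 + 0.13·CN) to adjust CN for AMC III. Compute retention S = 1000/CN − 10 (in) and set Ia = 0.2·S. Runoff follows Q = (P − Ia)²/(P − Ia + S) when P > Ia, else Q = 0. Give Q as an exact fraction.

Q = 120143521/59710300 in ≈ 2.012 in

Wet (AMC III): CN(III) = 23·40/(10 + 0.13·40) = 920/(76/5) = 1150/19 ≈ 60.526
S = 1000/(1150/19) − 10 = 150/23 in ≈ 6.522 in
Ia = 0.2·(150/23) = 30/23 in ≈ 1.304 in
Excess rainfall: 6.070 − 1.304 = 4.766 in; P > Ia so Q > 0
Runoff Q = (P−Ia)²/(P−Ia+S) = (4.766)²/(4.766+6.522) = 120143521/59710300 ≈ 2.012 in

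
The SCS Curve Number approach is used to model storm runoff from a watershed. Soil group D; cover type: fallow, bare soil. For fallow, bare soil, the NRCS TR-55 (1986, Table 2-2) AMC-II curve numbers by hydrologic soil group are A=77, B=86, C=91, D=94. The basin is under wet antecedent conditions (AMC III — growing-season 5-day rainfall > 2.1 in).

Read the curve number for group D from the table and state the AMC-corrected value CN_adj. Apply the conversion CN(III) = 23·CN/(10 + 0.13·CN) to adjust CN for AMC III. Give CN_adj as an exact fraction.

CN_adj = 108100/1111 ≈ 97.300

NRCS table: fallow, bare soil, soil group D → CN(II) = 94
Wet (AMC III): CN(III) = 23·94/(10 + 0.13·94) = 2162/(1111/50) = 108100/1111 ≈ 97.300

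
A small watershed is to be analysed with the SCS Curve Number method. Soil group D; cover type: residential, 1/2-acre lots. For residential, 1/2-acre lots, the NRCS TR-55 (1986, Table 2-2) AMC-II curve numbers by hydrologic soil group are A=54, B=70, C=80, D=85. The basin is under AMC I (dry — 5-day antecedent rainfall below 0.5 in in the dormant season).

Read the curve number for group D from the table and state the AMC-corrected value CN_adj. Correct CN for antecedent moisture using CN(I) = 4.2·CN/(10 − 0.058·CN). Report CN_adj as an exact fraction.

NRCS table: residential, 1/2-acre lots, soil group D → CN(II) = 85
CN(I) from CN(II)=85: (4.2·85)/(10 − 0.058·85) = 11900/169 ≈ 70.414

CN_adj = 11900/169 ≈ 70.414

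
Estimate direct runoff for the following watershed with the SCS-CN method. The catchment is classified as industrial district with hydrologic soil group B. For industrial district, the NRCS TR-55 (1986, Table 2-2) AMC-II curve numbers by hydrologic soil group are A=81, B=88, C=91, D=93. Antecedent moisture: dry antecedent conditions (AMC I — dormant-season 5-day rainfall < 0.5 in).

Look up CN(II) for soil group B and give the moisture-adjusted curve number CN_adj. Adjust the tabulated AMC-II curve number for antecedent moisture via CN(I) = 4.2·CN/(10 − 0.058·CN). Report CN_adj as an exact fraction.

CN_adj = 3850/51 ≈ 75.490

NRCS table: industrial district, soil group B → CN(II) = 88
CN(I) from CN(II)=88: (4.2·88)/(10 − 0.058·88) = 3850/51 ≈ 75.490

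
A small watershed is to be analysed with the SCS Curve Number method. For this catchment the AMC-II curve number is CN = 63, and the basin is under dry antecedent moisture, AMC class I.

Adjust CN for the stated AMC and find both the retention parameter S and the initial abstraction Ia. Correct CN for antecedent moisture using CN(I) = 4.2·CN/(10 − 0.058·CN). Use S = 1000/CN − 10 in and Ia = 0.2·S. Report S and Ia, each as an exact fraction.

S = 18500/1323 in ≈ 13.983 in; Ia = 3700/1323 in ≈ 2.797 in

Dry (AMC I): CN(I) = 4.2·63/(10 − 0.058·63) = (1323/5)/(3173/500) = 132300/3173 ≈ 41.696
S = 1000/(132300/3173) − 10 = 18500/1323 in ≈ 13.983 in
Ia = 0.2·(18500/1323) = 3700/1323 in ≈ 2.797 in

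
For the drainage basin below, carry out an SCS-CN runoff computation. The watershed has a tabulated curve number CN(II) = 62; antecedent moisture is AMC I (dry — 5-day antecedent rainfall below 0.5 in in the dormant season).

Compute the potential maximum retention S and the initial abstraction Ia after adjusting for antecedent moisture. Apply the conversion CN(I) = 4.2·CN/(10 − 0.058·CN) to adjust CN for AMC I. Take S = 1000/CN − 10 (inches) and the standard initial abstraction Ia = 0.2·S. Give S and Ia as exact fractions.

S = 9500/651 in ≈ 14.593 in; Ia = 1900/651 in ≈ 2.919 in

Adjust CN=62 to AMC I: 4.2·62/(10 − 0.058·62) → (1302/5) ÷ (1601/250) = 65100/1601 ≈ 40.662
Max retention: S = 1000/(65100/1601) − 10 = 9500/651 in (≈ 14.593 in)
Ia = 0.2·(9500/651) = 1900/651 in ≈ 2.919 in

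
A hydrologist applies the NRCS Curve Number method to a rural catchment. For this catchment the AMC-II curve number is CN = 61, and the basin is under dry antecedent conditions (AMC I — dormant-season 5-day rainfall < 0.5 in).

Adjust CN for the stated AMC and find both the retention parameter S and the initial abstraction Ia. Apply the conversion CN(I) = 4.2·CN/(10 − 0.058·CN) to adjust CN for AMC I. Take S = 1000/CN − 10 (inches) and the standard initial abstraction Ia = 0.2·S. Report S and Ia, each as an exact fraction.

Dry (AMC I): CN(I) = 4.2·61/(10 − 0.058·61) = (1281/5)/(3231/500) = 42700/1077 ≈ 39.647
Max retention: S = 1000/(42700/1077) − 10 = 6500/427 in (≈ 15.222 in)
Ia = 0.2S: 0.2·15.222 = 3.044 in (exactly 1300/427)

S = 6500/427 in ≈ 15.222 in; Ia = 1300/427 in ≈ 3.044 in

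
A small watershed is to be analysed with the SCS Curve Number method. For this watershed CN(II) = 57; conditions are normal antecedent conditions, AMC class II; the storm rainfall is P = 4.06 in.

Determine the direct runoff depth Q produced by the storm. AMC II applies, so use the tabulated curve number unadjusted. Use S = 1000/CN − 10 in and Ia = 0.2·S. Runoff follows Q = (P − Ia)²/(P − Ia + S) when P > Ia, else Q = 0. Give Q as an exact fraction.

AMC II — tabulated CN = 57 applies directly.
Max retention: S = 1000/57 − 10 = 430/57 in (≈ 7.544 in)
Ia = 0.2S: 0.2·7.544 = 1.509 in (exactly 86/57)
Excess rainfall: 4.060 − 1.509 = 2.551 in; P > Ia so Q > 0
Q: (7271/2850)² ÷ (28771/2850) = 52867441/81997350 in (≈ 0.645 in)

Q = 52867441/81997350 in ≈ 0.645 in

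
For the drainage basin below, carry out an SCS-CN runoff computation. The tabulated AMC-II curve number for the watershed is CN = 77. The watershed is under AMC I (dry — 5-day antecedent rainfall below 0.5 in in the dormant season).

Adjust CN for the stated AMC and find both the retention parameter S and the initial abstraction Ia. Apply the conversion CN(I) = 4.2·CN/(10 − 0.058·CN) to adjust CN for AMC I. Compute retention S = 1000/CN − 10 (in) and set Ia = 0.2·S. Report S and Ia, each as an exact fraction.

S = 11500/1617 in ≈ 7.112 in; Ia = 2300/1617 in ≈ 1.422 in

Adjust CN=77 to AMC I: 4.2·77/(10 − 0.058·77) → (1617/5) ÷ (2767/500) = 161700/2767 ≈ 58.439
Max retention: S = 1000/(161700/2767) − 10 = 11500/1617 in (≈ 7.112 in)
Initial abstraction Ia = S/5 = (11500/1617)/5 = 2300/1617 ≈ 1.422 in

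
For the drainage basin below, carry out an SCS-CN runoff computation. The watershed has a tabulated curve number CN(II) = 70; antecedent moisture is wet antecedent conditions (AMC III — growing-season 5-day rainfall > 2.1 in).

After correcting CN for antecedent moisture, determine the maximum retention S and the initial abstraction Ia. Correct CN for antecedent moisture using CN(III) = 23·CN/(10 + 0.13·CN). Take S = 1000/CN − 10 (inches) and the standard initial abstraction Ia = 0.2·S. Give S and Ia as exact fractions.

S = 300/161 in ≈ 1.863 in; Ia = 60/161 in ≈ 0.373 in

Adjust CN=70 to AMC III: 23·70/(10 + 0.13·70) → 1610 ÷ (191/10) = 16100/191 ≈ 84.293
Max retention: S = 1000/(16100/191) − 10 = 300/161 in (≈ 1.863 in)
Ia = 0.2S: 0.2·1.863 = 0.373 in (exactly 60/161)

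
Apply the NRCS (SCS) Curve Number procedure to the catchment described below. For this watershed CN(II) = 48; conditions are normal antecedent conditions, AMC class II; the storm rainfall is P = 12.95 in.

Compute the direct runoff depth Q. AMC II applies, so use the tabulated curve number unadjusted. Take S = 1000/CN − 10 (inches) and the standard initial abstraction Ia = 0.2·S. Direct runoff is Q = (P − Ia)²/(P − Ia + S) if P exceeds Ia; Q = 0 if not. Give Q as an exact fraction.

Q = 418609/77820 in ≈ 5.379 in

CN(II) = 48; AMC II needs no correction.
Retention S: 1000/CN − 10 with CN=48.000 → S = 65/6 ≈ 10.833 in
Ia = 0.2S: 0.2·10.833 = 2.167 in (exactly 13/6)
Since P=12.950 > Ia=2.167: effective rainfall P−Ia = 647/60 in
Q: (647/60)² ÷ (1297/60) = 418609/77820 in (≈ 5.379 in)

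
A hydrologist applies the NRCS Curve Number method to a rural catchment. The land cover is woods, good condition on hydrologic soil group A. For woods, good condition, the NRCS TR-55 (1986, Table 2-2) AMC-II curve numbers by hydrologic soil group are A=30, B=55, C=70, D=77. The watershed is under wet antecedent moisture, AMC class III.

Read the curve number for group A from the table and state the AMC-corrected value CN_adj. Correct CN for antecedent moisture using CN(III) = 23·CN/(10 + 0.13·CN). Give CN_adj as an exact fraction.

CN_adj = 6900/139 ≈ 49.640

NRCS table: woods, good condition, soil group A → CN(II) = 30
Wet (AMC III): CN(III) = 23·30/(10 + 0.13·30) = 690/(139/10) = 6900/139 ≈ 49.640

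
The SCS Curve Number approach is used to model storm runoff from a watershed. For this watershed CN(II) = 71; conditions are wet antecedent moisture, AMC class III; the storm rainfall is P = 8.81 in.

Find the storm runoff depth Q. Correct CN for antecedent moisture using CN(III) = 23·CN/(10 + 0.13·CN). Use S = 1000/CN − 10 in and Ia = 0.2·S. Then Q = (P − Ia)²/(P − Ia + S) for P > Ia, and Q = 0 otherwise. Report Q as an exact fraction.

Q = 1906257932929/272820900900 in ≈ 6.987 in

Wet (AMC III): CN(III) = 23·71/(10 + 0.13·71) = 1633/(1923/100) = 163300/1923 ≈ 84.919
Retention S: 1000/CN − 10 with CN=84.919 → S = 2900/1633 ≈ 1.776 in
Initial abstraction Ia = S/5 = (2900/1633)/5 = 580/1633 ≈ 0.355 in
P − Ia = 8.810 − 0.355 = 1380673/163300 ≈ 8.455 in (> 0, runoff occurs)
Runoff Q = (P−Ia)²/(P−Ia+S) = (8.455)²/(8.455+1.776) = 1906257932929/272820900900 ≈ 6.987 in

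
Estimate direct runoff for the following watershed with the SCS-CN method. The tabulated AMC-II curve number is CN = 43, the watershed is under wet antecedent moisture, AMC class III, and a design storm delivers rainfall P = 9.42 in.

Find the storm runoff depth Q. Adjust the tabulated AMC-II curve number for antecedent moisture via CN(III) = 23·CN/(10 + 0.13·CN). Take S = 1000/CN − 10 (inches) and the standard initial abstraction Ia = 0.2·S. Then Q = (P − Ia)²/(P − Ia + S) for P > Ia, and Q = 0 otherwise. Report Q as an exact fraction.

Adjust CN=43 to AMC III: 23·43/(10 + 0.13·43) → 989 ÷ (1559/100) = 98900/1559 ≈ 63.438
S = 1000/(98900/1559) − 10 = 5700/989 in ≈ 5.763 in
Ia = 0.2·(5700/989) = 1140/989 in ≈ 1.153 in
Excess rainfall: 9.420 − 1.153 = 8.267 in; P > Ia so Q > 0
Q: (408819/49450)² ÷ (693819/49450) = 18570330529/3812149950 in (≈ 4.871 in)

Q = 18570330529/3812149950 in ≈ 4.871 in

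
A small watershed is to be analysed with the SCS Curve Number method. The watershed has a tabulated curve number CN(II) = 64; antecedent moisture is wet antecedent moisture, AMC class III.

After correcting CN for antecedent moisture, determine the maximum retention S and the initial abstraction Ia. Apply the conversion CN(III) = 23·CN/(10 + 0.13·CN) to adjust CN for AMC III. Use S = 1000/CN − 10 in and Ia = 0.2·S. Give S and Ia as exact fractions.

Adjust CN=64 to AMC III: 23·64/(10 + 0.13·64) → 1472 ÷ (458/25) = 18400/229 ≈ 80.349
S = 1000/(18400/229) − 10 = 225/92 in ≈ 2.446 in
Ia = 0.2S: 0.2·2.446 = 0.489 in (exactly 45/92)

S = 225/92 in ≈ 2.446 in; Ia = 45/92 in ≈ 0.489 in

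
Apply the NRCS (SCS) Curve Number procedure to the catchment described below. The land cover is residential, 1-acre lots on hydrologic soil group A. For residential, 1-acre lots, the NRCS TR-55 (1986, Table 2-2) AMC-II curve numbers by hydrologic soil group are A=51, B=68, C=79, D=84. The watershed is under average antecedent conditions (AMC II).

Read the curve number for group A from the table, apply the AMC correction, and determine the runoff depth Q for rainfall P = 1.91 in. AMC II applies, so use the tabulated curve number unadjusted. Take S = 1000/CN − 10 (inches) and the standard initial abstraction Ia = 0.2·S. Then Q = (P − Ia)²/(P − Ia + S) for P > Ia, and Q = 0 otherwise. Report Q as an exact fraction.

Q = 0 in ≈ 0.000 in

NRCS table: residential, 1-acre lots, soil group A → CN(II) = 51
AMC II — tabulated CN = 51 applies directly.
Max retention: S = 1000/51 − 10 = 490/51 in (≈ 9.608 in)
Ia = 0.2S: 0.2·9.608 = 1.922 in (exactly 98/51)
P = 1.910 ≤ Ia = 1.922 in: entire storm abstracted, Q = 0.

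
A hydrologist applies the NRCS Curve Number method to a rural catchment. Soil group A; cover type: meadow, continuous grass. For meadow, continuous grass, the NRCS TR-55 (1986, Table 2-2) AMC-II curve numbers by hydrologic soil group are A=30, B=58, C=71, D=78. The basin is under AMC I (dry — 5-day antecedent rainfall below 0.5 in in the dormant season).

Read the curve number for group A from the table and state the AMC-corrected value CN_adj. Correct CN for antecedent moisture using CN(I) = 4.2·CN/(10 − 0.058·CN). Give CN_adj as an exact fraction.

NRCS table: meadow, continuous grass, soil group A → CN(II) = 30
Adjust CN=30 to AMC I: 4.2·30/(10 − 0.058·30) → 126 ÷ (413/50) = 900/59 ≈ 15.254

CN_adj = 900/59 ≈ 15.254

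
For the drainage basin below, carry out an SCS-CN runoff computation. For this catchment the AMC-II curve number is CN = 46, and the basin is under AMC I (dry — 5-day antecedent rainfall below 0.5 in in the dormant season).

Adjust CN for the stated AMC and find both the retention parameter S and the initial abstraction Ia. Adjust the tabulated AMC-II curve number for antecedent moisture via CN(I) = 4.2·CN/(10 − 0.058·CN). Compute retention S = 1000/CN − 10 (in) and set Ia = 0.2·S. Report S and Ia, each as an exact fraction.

Adjust CN=46 to AMC I: 4.2·46/(10 − 0.058·46) → (966/5) ÷ (1833/250) = 16100/611 ≈ 26.350
Retention S: 1000/CN − 10 with CN=26.350 → S = 4500/161 ≈ 27.950 in
Initial abstraction Ia = S/5 = (4500/161)/5 = 900/161 ≈ 5.590 in

S = 4500/161 in ≈ 27.950 in; Ia = 900/161 in ≈ 5.590 in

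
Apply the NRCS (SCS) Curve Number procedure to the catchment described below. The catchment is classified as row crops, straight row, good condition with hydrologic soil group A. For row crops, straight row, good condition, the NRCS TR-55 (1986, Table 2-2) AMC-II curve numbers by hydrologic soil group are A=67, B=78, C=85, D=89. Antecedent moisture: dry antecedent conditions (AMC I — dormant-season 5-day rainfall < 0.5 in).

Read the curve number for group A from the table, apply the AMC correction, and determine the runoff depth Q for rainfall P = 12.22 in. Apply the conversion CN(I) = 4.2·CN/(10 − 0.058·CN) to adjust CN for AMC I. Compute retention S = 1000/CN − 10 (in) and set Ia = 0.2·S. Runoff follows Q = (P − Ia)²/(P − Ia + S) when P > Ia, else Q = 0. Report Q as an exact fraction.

NRCS table: row crops, straight row, good condition, soil group A → CN(II) = 67
Dry (AMC I): CN(I) = 4.2·67/(10 − 0.058·67) = (1407/5)/(3057/500) = 46900/1019 ≈ 46.026
Retention S: 1000/CN − 10 with CN=46.026 → S = 5500/469 ≈ 11.727 in
Ia = 0.2S: 0.2·11.727 = 2.345 in (exactly 1100/469)
Since P=12.220 > Ia=2.345: effective rainfall P−Ia = 231559/23450 in
Q: (231559/23450)² ÷ (506559/23450) = 53619570481/11878808550 in (≈ 4.514 in)

Q = 53619570481/11878808550 in ≈ 4.514 in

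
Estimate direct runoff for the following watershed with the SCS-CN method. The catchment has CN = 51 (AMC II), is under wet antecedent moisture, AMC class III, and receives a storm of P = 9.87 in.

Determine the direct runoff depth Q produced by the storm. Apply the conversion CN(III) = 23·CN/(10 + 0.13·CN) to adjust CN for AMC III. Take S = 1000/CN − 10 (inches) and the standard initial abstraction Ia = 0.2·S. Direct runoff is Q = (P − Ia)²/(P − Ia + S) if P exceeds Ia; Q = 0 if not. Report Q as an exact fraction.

Q = 160438883143/25969398900 in ≈ 6.178 in

CN(III) from CN(II)=51: (23·51)/(10 + 0.13·51) = 117300/1663 ≈ 70.535
Max retention: S = 1000/(117300/1663) − 10 = 4900/1173 in (≈ 4.177 in)
Ia = 0.2S: 0.2·4.177 = 0.835 in (exactly 980/1173)
Excess rainfall: 9.870 − 0.835 = 9.035 in; P > Ia so Q > 0
Q = (1059751/117300)²/((1059751/117300) + 4900/1173) = (1123072182001/13759290000)/(1549751/117300) = 160438883143/25969398900 in ≈ 6.178 in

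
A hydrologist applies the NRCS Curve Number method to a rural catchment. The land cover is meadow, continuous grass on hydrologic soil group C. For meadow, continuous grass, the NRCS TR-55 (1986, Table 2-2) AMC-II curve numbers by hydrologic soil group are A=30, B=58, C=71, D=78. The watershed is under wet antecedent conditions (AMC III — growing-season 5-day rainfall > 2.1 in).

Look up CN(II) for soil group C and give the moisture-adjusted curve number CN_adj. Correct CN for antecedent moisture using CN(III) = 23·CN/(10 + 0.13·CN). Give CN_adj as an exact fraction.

NRCS table: meadow, continuous grass, soil group C → CN(II) = 71
Adjust CN=71 to AMC III: 23·71/(10 + 0.13·71) → 1633 ÷ (1923/100) = 163300/1923 ≈ 84.919

CN_adj = 163300/1923 ≈ 84.919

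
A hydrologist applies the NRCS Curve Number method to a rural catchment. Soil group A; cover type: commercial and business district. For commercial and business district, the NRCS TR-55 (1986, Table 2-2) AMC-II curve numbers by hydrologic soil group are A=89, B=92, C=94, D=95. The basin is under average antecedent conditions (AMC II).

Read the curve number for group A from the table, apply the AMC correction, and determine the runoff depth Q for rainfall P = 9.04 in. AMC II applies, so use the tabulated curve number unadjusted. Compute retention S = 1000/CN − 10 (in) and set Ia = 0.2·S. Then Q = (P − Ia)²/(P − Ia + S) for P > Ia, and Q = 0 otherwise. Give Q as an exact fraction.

Q = 191375048/24824325 in ≈ 7.709 in

NRCS table: commercial and business district, soil group A → CN(II) = 89
Average conditions: CN = 89 (no AMC adjustment).
S = 1000/89 − 10 = 110/89 in ≈ 1.236 in
Ia = 0.2S: 0.2·1.236 = 0.247 in (exactly 22/89)
Since P=9.040 > Ia=0.247: effective rainfall P−Ia = 19564/2225 in
Q = (19564/2225)²/((19564/2225) + 110/89) = (382750096/4950625)/(22314/2225) = 191375048/24824325 in ≈ 7.709 in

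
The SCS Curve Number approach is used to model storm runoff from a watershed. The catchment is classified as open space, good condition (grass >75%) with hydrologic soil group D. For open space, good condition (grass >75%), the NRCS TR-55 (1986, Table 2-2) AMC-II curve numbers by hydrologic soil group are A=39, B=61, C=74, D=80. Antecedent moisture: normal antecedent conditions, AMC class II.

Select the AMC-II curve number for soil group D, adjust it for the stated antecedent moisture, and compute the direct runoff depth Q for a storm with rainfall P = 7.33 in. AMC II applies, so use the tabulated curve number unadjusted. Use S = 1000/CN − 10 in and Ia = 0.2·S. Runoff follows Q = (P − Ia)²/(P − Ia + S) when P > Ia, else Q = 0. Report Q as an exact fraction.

NRCS table: open space, good condition (grass >75%), soil group D → CN(II) = 80
Average conditions: CN = 80 (no AMC adjustment).
Retention S: 1000/CN − 10 with CN=80.000 → S = 5/2 ≈ 2.500 in
Ia = 0.2S: 0.2·2.500 = 0.500 in (exactly 1/2)
Excess rainfall: 7.330 − 0.500 = 6.830 in; P > Ia so Q > 0
Runoff Q = (P−Ia)²/(P−Ia+S) = (6.830)²/(6.830+2.500) = 466489/93300 ≈ 5.000 in

Q = 466489/93300 in ≈ 5.000 in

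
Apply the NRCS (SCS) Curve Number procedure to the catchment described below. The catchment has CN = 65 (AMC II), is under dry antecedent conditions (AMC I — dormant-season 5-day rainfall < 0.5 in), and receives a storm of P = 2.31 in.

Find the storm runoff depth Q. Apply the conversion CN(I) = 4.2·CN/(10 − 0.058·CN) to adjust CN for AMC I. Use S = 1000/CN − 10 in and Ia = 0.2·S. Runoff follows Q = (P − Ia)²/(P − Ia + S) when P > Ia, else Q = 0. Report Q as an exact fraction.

Q = 0 in ≈ 0.000 in

Dry (AMC I): CN(I) = 4.2·65/(10 − 0.058·65) = 273/(623/100) = 3900/89 ≈ 43.820
Retention S: 1000/CN − 10 with CN=43.820 → S = 500/39 ≈ 12.821 in
Ia = 0.2·(500/39) = 100/39 in ≈ 2.564 in
P = 2.310 ≤ Ia = 2.564 in: entire storm abstracted, Q = 0.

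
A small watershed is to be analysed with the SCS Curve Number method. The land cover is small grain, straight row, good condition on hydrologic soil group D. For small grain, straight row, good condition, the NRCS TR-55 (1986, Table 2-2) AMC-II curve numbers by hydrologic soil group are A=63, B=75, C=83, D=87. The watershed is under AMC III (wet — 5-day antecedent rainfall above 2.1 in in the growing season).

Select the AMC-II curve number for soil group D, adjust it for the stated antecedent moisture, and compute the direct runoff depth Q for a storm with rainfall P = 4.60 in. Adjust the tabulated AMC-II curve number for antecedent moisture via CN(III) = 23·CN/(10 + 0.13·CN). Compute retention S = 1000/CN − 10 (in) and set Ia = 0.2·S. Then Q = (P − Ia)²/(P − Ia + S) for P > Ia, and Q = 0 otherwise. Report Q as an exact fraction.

Q = 2000146729/512486115 in ≈ 3.903 in

NRCS table: small grain, straight row, good condition, soil group D → CN(II) = 87
Wet (AMC III): CN(III) = 23·87/(10 + 0.13·87) = 2001/(2131/100) = 200100/2131 ≈ 93.900
Retention S: 1000/CN − 10 with CN=93.900 → S = 1300/2001 ≈ 0.650 in
Ia = 0.2S: 0.2·0.650 = 0.130 in (exactly 260/2001)
P − Ia = 4.600 − 0.130 = 44723/10005 ≈ 4.470 in (> 0, runoff occurs)
Q: (44723/10005)² ÷ (51223/10005) = 2000146729/512486115 in (≈ 3.903 in)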